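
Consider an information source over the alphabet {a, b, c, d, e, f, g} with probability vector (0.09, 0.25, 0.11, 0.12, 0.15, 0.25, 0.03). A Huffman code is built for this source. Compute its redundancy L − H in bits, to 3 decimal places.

0.028 bits

Entropy H = −Σ p log₂ p ≈ 2.5923 bits.
Huffman merges: 3/100+9/100→3/25; 11/100+3/25→23/100; 3/25+3/20→27/100; 23/100+1/4→12/25; 1/4+27/100→13/25; 12/25+13/25→1. L = 131/50 ≈ 2.6200.
L − H = 2.6200 − 2.5923 = 0.028 bits.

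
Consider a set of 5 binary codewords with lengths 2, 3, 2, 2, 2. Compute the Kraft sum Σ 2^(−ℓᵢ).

With common denominator 2^3 = 8: Σ 2^(−ℓᵢ) = 2/8 + 1/8 + 2/8 + 2/8 + 2/8 = 9/8 = 1.125.

1.125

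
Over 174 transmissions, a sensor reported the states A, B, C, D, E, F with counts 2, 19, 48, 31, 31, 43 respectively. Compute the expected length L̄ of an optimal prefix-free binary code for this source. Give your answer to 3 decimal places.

Probabilities are the counts divided by 174.
Repeatedly combine the two least-probable nodes; the expected code length is the sum of the merged weights.
merge 1/87 + 19/174 → 7/58
merge 7/58 + 31/174 → 26/87
merge 31/174 + 43/174 → 37/87
merge 8/29 + 26/87 → 50/87
merge 37/87 + 50/87 → 1
L = 7/58 + 26/87 + 37/87 + 50/87 + 1 = 421/174 ≈ 2.420 bits/symbol.

2.420 bits/symbol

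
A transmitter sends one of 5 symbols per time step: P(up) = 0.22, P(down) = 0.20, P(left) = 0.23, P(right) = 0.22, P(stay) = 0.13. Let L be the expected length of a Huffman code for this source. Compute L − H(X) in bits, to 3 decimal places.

Entropy H = −Σ p log₂ p ≈ 2.2958 bits.
Huffman merges: 13/100+1/5→33/100; 11/50+11/50→11/25; 23/100+33/100→14/25; 11/25+14/25→1. L = 233/100 ≈ 2.3300.
L − H = 2.3300 − 2.2958 = 0.034 bits.

0.034 bits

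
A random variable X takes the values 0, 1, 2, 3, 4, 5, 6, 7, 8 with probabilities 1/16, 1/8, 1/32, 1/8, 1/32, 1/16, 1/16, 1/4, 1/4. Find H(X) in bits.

2.8125 bits

Each probability is a power of 1/2, so log₂(1/p) is an integer.
H = Σ p·log₂(1/p) = 1/16·4 + 1/8·3 + 1/32·5 + 1/8·3 + 1/32·5 + 1/16·4 + 1/16·4 + 1/4·2 + 1/4·2 = 2.8125 bits.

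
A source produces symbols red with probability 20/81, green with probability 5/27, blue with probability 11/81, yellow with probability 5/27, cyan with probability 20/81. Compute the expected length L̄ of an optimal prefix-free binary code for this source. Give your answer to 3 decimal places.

2.321 bits/symbol

Repeatedly combine the two least-probable nodes; the expected code length is the sum of the merged weights.
merge 11/81 + 5/27 → 26/81
merge 5/27 + 20/81 → 35/81
merge 20/81 + 26/81 → 46/81
merge 35/81 + 46/81 → 1
L = 26/81 + 35/81 + 46/81 + 1 = 188/81 ≈ 2.321 bits/symbol.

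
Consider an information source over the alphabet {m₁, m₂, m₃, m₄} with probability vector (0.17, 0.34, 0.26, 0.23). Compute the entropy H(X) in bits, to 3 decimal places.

1.957 bits

H = −Σ pᵢ log₂ pᵢ.
−0.17·log₂(0.17) = 0.4346
−0.34·log₂(0.34) = 0.5292
−0.26·log₂(0.26) = 0.5053
−0.23·log₂(0.23) = 0.4877
Sum ≈ 1.9567 → 1.957 bits.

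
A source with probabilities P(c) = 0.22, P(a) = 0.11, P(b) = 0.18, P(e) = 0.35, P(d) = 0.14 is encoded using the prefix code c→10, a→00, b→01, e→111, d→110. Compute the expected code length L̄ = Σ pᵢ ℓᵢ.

2.49 bits/symbol

L̄ = Σ pᵢ·ℓᵢ = 0.22·2 + 0.11·2 + 0.18·2 + 0.35·3 + 0.14·3 = 2.49 bits/symbol.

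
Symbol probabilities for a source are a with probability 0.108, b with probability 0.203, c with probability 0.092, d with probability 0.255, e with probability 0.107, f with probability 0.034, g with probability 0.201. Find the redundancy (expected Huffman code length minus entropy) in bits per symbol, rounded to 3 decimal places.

0.059 bits

Entropy H = −Σ p log₂ p ≈ 2.6093 bits.
Huffman merges: 17/500+23/250→63/500; 107/1000+27/250→43/200; 63/500+201/1000→327/1000; 203/1000+43/200→209/500; 51/200+327/1000→291/500; 209/500+291/500→1. L = 667/250 ≈ 2.6680.
L − H = 2.6680 − 2.6093 = 0.059 bits.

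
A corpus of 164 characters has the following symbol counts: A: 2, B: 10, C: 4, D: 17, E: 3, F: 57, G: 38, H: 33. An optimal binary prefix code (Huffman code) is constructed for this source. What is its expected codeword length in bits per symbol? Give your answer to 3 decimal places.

Probabilities are the counts divided by 164.
Repeatedly combine the two least-probable nodes; the expected code length is the sum of the merged weights.
merge 1/82 + 3/164 → 5/164
merge 1/41 + 5/164 → 9/164
merge 9/164 + 5/82 → 19/164
merge 17/164 + 19/164 → 9/41
merge 33/164 + 9/41 → 69/164
merge 19/82 + 57/164 → 95/164
merge 69/164 + 95/164 → 1
L = 5/164 + 9/164 + 19/164 + 9/41 + 69/164 + 95/164 + 1 = 397/164 ≈ 2.421 bits/symbol.

2.421 bits/symbol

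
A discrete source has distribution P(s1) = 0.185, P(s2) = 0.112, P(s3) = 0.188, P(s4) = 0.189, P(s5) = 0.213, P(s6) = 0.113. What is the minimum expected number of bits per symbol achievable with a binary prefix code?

Repeatedly combine the two least-probable nodes; the expected code length is the sum of the merged weights.
merge 14/125 + 113/1000 → 9/40
merge 37/200 + 47/250 → 373/1000
merge 189/1000 + 213/1000 → 201/500
merge 9/40 + 373/1000 → 299/500
merge 201/500 + 299/500 → 1
L = 9/40 + 373/1000 + 201/500 + 299/500 + 1 = 1299/500 = 2.598 bits/symbol.

2.598 bits/symbol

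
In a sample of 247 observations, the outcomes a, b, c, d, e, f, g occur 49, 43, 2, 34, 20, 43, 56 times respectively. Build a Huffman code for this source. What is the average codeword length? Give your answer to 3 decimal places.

Probabilities are the counts divided by 247.
Repeatedly combine the two least-probable nodes; the expected code length is the sum of the merged weights.
merge 2/247 + 20/247 → 22/247
merge 22/247 + 34/247 → 56/247
merge 43/247 + 43/247 → 86/247
merge 49/247 + 56/247 → 105/247
merge 56/247 + 86/247 → 142/247
merge 105/247 + 142/247 → 1
L = 22/247 + 56/247 + 86/247 + 105/247 + 142/247 + 1 = 658/247 ≈ 2.664 bits/symbol.

2.664 bits/symbol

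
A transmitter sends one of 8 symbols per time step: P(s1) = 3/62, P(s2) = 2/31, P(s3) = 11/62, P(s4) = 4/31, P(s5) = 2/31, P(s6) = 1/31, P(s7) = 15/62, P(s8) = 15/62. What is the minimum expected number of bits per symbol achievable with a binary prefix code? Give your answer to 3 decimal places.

2.726 bits/symbol

Repeatedly combine the two least-probable nodes; the expected code length is the sum of the merged weights.
merge 1/31 + 3/62 → 5/62
merge 2/31 + 2/31 → 4/31
merge 5/62 + 4/31 → 13/62
merge 4/31 + 11/62 → 19/62
merge 13/62 + 15/62 → 14/31
merge 15/62 + 19/62 → 17/31
merge 14/31 + 17/31 → 1
L = 5/62 + 4/31 + 13/62 + 19/62 + 14/31 + 17/31 + 1 = 169/62 ≈ 2.726 bits/symbol.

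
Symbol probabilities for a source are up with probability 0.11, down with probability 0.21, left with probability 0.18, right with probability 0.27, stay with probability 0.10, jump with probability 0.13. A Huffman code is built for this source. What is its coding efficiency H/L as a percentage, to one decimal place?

Entropy H = −Σ p log₂ p ≈ 2.4933 bits.
Huffman merges: 1/10+11/100→21/100; 13/100+9/50→31/100; 21/100+21/100→21/50; 27/100+31/100→29/50; 21/50+29/50→1. L = 63/25 ≈ 2.5200.
Efficiency = H/L = 2.4933/2.5200 = 98.9%.

98.9%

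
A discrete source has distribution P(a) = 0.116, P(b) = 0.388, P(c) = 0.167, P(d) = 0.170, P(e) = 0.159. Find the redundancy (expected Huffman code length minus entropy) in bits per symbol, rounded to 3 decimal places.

Entropy H = −Σ p log₂ p ≈ 2.1781 bits.
Huffman merges: 29/250+159/1000→11/40; 167/1000+17/100→337/1000; 11/40+337/1000→153/250; 97/250+153/250→1. L = 278/125 ≈ 2.2240.
L − H = 2.2240 − 2.1781 = 0.046 bits.

0.046 bits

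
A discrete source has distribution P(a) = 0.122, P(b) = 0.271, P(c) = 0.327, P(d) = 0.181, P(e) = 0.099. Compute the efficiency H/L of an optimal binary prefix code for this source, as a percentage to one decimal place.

98.4%

Entropy H = −Σ p log₂ p ≈ 2.1847 bits.
Huffman merges: 99/1000+61/500→221/1000; 181/1000+221/1000→201/500; 271/1000+327/1000→299/500; 201/500+299/500→1. L = 2221/1000 ≈ 2.2210.
Efficiency = H/L = 2.1847/2.2210 = 98.4%.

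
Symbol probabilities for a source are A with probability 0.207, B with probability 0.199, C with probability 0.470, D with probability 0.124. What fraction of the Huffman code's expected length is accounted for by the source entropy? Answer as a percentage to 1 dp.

98.2%

Entropy H = −Σ p log₂ p ≈ 1.8193 bits.
Huffman merges: 31/250+199/1000→323/1000; 207/1000+323/1000→53/100; 47/100+53/100→1. L = 1853/1000 ≈ 1.8530.
Efficiency = H/L = 1.8193/1.8530 = 98.2%.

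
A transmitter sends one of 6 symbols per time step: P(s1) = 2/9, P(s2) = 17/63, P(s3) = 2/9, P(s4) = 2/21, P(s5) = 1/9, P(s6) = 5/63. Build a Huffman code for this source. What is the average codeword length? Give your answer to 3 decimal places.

2.460 bits/symbol

Repeatedly combine the two least-probable nodes; the expected code length is the sum of the merged weights.
merge 5/63 + 2/21 → 11/63
merge 1/9 + 11/63 → 2/7
merge 2/9 + 2/9 → 4/9
merge 17/63 + 2/7 → 5/9
merge 4/9 + 5/9 → 1
L = 11/63 + 2/7 + 4/9 + 5/9 + 1 = 155/63 ≈ 2.460 bits/symbol.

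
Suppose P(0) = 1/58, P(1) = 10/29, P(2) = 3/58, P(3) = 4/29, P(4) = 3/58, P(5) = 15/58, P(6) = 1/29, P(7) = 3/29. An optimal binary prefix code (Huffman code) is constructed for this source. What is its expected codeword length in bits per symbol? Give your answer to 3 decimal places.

2.552 bits/symbol

Repeatedly combine the two least-probable nodes; the expected code length is the sum of the merged weights.
merge 1/58 + 1/29 → 3/58
merge 3/58 + 3/58 → 3/29
merge 3/58 + 3/29 → 9/58
merge 3/29 + 4/29 → 7/29
merge 9/58 + 7/29 → 23/58
merge 15/58 + 10/29 → 35/58
merge 23/58 + 35/58 → 1
L = 3/58 + 3/29 + 9/58 + 7/29 + 23/58 + 35/58 + 1 = 74/29 ≈ 2.552 bits/symbol.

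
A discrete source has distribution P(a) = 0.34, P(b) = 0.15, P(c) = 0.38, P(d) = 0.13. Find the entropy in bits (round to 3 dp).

1.853 bits

H = −Σ pᵢ log₂ pᵢ.
−0.34·log₂(0.34) = 0.5292
−0.15·log₂(0.15) = 0.4105
−0.38·log₂(0.38) = 0.5305
−0.13·log₂(0.13) = 0.3826
Sum ≈ 1.8528 → 1.853 bits.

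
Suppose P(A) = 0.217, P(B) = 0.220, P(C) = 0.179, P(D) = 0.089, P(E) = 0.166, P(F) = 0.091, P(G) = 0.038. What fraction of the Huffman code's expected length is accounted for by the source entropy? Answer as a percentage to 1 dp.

98.1%

Entropy H = −Σ p log₂ p ≈ 2.6378 bits.
Huffman merges: 19/500+89/1000→127/1000; 91/1000+127/1000→109/500; 83/500+179/1000→69/200; 217/1000+109/500→87/200; 11/50+69/200→113/200; 87/200+113/200→1. L = 269/100 ≈ 2.6900.
Efficiency = H/L = 2.6378/2.6900 = 98.1%.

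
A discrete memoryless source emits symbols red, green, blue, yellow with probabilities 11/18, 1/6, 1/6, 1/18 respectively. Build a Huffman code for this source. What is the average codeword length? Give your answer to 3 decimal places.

1.611 bits/symbol

Repeatedly combine the two least-probable nodes; the expected code length is the sum of the merged weights.
merge 1/18 + 1/6 → 2/9
merge 1/6 + 2/9 → 7/18
merge 7/18 + 11/18 → 1
L = 2/9 + 7/18 + 1 = 29/18 ≈ 1.611 bits/symbol.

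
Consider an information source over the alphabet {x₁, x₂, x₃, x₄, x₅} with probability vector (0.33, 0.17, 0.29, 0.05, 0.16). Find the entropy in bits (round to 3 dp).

2.119 bits

H = −Σ pᵢ log₂ pᵢ.
−0.33·log₂(0.33) = 0.5278
−0.17·log₂(0.17) = 0.4346
−0.29·log₂(0.29) = 0.5179
−0.05·log₂(0.05) = 0.2161
−0.16·log₂(0.16) = 0.4230
Sum ≈ 2.1194 → 2.119 bits.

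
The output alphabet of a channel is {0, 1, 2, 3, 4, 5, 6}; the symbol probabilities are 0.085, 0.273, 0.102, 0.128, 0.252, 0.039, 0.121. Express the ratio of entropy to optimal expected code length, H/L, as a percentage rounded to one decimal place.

99.3%

Entropy H = −Σ p log₂ p ≈ 2.5815 bits.
Huffman merges: 39/1000+17/200→31/250; 51/500+121/1000→223/1000; 31/250+16/125→63/250; 223/1000+63/250→19/40; 63/250+273/1000→21/40; 19/40+21/40→1. L = 2599/1000 ≈ 2.5990.
Efficiency = H/L = 2.5815/2.5990 = 99.3%.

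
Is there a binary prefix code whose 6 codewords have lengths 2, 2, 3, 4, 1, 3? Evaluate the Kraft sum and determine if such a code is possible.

1.3125; no

With common denominator 2^4 = 16: Σ 2^(−ℓᵢ) = 4/16 + 4/16 + 2/16 + 1/16 + 8/16 + 2/16 = 21/16 = 1.3125.
Kraft's inequality requires Σ ≤ 1; here Σ = 1.3125 > 1, so no such prefix code exists.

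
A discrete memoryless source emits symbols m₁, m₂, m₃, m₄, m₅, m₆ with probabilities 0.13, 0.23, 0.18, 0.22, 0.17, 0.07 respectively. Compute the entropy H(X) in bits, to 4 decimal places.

2.4993 bits

H = −Σ pᵢ log₂ pᵢ.
−0.13·log₂(0.13) = 0.3826
−0.23·log₂(0.23) = 0.4877
−0.18·log₂(0.18) = 0.4453
−0.22·log₂(0.22) = 0.4806
−0.17·log₂(0.17) = 0.4346
−0.07·log₂(0.07) = 0.2686
Sum ≈ 2.4993 → 2.4993 bits.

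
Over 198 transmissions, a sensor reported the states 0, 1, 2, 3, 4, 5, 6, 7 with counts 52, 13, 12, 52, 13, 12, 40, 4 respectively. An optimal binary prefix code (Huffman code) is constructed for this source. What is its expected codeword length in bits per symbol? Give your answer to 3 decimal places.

Probabilities are the counts divided by 198.
Repeatedly combine the two least-probable nodes; the expected code length is the sum of the merged weights.
merge 2/99 + 2/33 → 8/99
merge 2/33 + 13/198 → 25/198
merge 13/198 + 8/99 → 29/198
merge 25/198 + 29/198 → 3/11
merge 20/99 + 26/99 → 46/99
merge 26/99 + 3/11 → 53/99
merge 46/99 + 53/99 → 1
L = 8/99 + 25/198 + 29/198 + 3/11 + 46/99 + 53/99 + 1 = 260/99 ≈ 2.626 bits/symbol.

2.626 bits/symbol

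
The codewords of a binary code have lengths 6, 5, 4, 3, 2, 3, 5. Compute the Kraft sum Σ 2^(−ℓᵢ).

With common denominator 2^6 = 64: Σ 2^(−ℓᵢ) = 1/64 + 2/64 + 4/64 + 8/64 + 16/64 + 8/64 + 2/64 = 41/64 = 0.640625.

0.640625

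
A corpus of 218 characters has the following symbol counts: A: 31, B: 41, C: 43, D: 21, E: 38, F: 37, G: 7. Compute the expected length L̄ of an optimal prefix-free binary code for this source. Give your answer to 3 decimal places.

2.743 bits/symbol

Probabilities are the counts divided by 218.
Repeatedly combine the two least-probable nodes; the expected code length is the sum of the merged weights.
merge 7/218 + 21/218 → 14/109
merge 14/109 + 31/218 → 59/218
merge 37/218 + 19/109 → 75/218
merge 41/218 + 43/218 → 42/109
merge 59/218 + 75/218 → 67/109
merge 42/109 + 67/109 → 1
L = 14/109 + 59/218 + 75/218 + 42/109 + 67/109 + 1 = 299/109 ≈ 2.743 bits/symbol.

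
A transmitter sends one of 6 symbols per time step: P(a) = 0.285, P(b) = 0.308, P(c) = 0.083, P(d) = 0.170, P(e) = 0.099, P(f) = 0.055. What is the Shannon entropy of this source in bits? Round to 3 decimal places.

H = −Σ pᵢ log₂ pᵢ.
−0.285·log₂(0.285) = 0.5161
−0.308·log₂(0.308) = 0.5233
−0.083·log₂(0.083) = 0.2980
−0.170·log₂(0.170) = 0.4346
−0.099·log₂(0.099) = 0.3303
−0.055·log₂(0.055) = 0.2301
Sum ≈ 2.3325 → 2.332 bits.

2.332 bits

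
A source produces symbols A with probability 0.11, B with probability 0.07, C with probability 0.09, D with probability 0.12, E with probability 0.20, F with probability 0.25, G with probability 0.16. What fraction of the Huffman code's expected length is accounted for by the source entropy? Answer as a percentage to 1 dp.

99.1%

Entropy H = −Σ p log₂ p ≈ 2.6860 bits.
Huffman merges: 7/100+9/100→4/25; 11/100+3/25→23/100; 4/25+4/25→8/25; 1/5+23/100→43/100; 1/4+8/25→57/100; 43/100+57/100→1. L = 271/100 ≈ 2.7100.
Efficiency = H/L = 2.6860/2.7100 = 99.1%.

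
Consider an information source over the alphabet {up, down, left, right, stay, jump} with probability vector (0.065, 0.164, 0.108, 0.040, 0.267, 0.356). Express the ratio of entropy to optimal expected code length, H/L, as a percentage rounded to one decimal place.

Entropy H = −Σ p log₂ p ≈ 2.2557 bits.
Huffman merges: 1/25+13/200→21/200; 21/200+27/250→213/1000; 41/250+213/1000→377/1000; 267/1000+89/250→623/1000; 377/1000+623/1000→1. L = 1159/500 ≈ 2.3180.
Efficiency = H/L = 2.2557/2.3180 = 97.3%.

97.3%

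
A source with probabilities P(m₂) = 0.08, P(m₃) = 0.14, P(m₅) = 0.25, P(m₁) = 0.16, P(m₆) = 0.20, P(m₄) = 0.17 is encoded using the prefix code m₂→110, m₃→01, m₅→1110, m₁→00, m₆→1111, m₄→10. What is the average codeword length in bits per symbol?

L̄ = Σ pᵢ·ℓᵢ = 0.08·3 + 0.14·2 + 0.25·4 + 0.16·2 + 0.20·4 + 0.17·2 = 2.98 bits/symbol.

2.98 bits/symbol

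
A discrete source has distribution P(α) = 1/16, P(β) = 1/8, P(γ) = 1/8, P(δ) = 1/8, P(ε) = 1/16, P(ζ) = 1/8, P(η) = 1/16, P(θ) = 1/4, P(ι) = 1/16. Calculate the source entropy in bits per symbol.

Each probability is a power of 1/2, so log₂(1/p) is an integer.
H = Σ p·log₂(1/p) = 1/16·4 + 1/8·3 + 1/8·3 + 1/8·3 + 1/16·4 + 1/8·3 + 1/16·4 + 1/4·2 + 1/16·4 = 3 bits.

3 bits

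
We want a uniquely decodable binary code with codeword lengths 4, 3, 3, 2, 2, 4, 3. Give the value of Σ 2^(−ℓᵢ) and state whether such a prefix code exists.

With common denominator 2^4 = 16: Σ 2^(−ℓᵢ) = 1/16 + 2/16 + 2/16 + 4/16 + 4/16 + 1/16 + 2/16 = 16/16 = 1.
Kraft's inequality requires Σ ≤ 1; here Σ = 1 ≤ 1, so such a prefix code exists.

1; yes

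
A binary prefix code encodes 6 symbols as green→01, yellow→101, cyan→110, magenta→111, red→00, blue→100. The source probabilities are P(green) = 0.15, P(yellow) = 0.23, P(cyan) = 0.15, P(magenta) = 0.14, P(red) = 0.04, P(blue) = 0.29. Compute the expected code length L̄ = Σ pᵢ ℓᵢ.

L̄ = Σ pᵢ·ℓᵢ = 0.15·2 + 0.23·3 + 0.15·3 + 0.14·3 + 0.04·2 + 0.29·3 = 2.81 bits/symbol.

2.81 bits/symbol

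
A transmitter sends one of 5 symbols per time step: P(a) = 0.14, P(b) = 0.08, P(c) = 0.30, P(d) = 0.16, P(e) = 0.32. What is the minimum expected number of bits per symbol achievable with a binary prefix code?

Repeatedly combine the two least-probable nodes; the expected code length is the sum of the merged weights.
merge 2/25 + 7/50 → 11/50
merge 4/25 + 11/50 → 19/50
merge 3/10 + 8/25 → 31/50
merge 19/50 + 31/50 → 1
L = 11/50 + 19/50 + 31/50 + 1 = 111/50 = 2.22 bits/symbol.

2.22 bits/symbol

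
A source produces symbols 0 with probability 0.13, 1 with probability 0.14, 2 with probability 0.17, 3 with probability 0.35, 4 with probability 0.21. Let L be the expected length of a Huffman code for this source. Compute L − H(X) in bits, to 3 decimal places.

0.053 bits

Entropy H = −Σ p log₂ p ≈ 2.2173 bits.
Huffman merges: 13/100+7/50→27/100; 17/100+21/100→19/50; 27/100+7/20→31/50; 19/50+31/50→1. L = 227/100 ≈ 2.2700.
L − H = 2.2700 − 2.2173 = 0.053 bits.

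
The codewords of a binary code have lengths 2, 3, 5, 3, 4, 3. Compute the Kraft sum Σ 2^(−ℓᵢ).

0.71875

With common denominator 2^5 = 32: Σ 2^(−ℓᵢ) = 8/32 + 4/32 + 1/32 + 4/32 + 2/32 + 4/32 = 23/32 = 0.71875.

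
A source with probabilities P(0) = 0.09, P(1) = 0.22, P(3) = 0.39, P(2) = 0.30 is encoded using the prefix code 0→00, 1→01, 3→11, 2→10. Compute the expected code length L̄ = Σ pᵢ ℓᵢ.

2 bits/symbol

L̄ = Σ pᵢ·ℓᵢ = 0.09·2 + 0.22·2 + 0.39·2 + 0.30·2 = 2 bits/symbol.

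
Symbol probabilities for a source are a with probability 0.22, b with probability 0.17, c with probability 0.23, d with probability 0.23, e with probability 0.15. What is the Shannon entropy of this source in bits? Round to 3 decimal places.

2.301 bits

H = −Σ pᵢ log₂ pᵢ.
−0.22·log₂(0.22) = 0.4806
−0.17·log₂(0.17) = 0.4346
−0.23·log₂(0.23) = 0.4877
−0.23·log₂(0.23) = 0.4877
−0.15·log₂(0.15) = 0.4105
Sum ≈ 2.3010 → 2.301 bits.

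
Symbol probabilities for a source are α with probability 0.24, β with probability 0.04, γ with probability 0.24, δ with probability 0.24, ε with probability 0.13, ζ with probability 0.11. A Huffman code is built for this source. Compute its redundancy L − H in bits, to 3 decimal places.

0.029 bits

Entropy H = −Σ p log₂ p ≈ 2.4011 bits.
Huffman merges: 1/25+11/100→3/20; 13/100+3/20→7/25; 6/25+6/25→12/25; 6/25+7/25→13/25; 12/25+13/25→1. L = 243/100 ≈ 2.4300.
L − H = 2.4300 − 2.4011 = 0.029 bits.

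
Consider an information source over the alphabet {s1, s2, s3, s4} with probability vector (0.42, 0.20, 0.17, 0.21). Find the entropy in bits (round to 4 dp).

1.8974 bits

H = −Σ pᵢ log₂ pᵢ.
−0.42·log₂(0.42) = 0.5256
−0.20·log₂(0.20) = 0.4644
−0.17·log₂(0.17) = 0.4346
−0.21·log₂(0.21) = 0.4728
Sum ≈ 1.8974 → 1.8974 bits.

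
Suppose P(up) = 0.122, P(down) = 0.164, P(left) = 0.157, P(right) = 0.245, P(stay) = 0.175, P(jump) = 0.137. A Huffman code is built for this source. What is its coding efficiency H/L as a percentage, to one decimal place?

Entropy H = −Σ p log₂ p ≈ 2.5475 bits.
Huffman merges: 61/500+137/1000→259/1000; 157/1000+41/250→321/1000; 7/40+49/200→21/50; 259/1000+321/1000→29/50; 21/50+29/50→1. L = 129/50 ≈ 2.5800.
Efficiency = H/L = 2.5475/2.5800 = 98.7%.

98.7%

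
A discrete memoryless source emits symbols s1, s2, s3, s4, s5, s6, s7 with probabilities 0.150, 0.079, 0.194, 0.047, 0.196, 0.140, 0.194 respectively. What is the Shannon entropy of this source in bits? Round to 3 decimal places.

H = −Σ pᵢ log₂ pᵢ.
−0.150·log₂(0.150) = 0.4105
−0.079·log₂(0.079) = 0.2893
−0.194·log₂(0.194) = 0.4590
−0.047·log₂(0.047) = 0.2073
−0.196·log₂(0.196) = 0.4608
−0.140·log₂(0.140) = 0.3971
−0.194·log₂(0.194) = 0.4590
Sum ≈ 2.6830 → 2.683 bits.

2.683 bits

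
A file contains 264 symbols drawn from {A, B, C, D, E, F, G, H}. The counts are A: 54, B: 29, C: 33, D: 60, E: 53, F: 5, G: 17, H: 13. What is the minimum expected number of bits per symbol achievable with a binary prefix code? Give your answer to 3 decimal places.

2.769 bits/symbol

Probabilities are the counts divided by 264.
Repeatedly combine the two least-probable nodes; the expected code length is the sum of the merged weights.
merge 5/264 + 13/264 → 3/44
merge 17/264 + 3/44 → 35/264
merge 29/264 + 1/8 → 31/132
merge 35/264 + 53/264 → 1/3
merge 9/44 + 5/22 → 19/44
merge 31/132 + 1/3 → 25/44
merge 19/44 + 25/44 → 1
L = 3/44 + 35/264 + 31/132 + 1/3 + 19/44 + 25/44 + 1 = 731/264 ≈ 2.769 bits/symbol.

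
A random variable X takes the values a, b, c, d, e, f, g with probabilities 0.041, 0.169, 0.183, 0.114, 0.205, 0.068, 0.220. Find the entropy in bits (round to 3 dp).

H = −Σ pᵢ log₂ pᵢ.
−0.041·log₂(0.041) = 0.1889
−0.169·log₂(0.169) = 0.4335
−0.183·log₂(0.183) = 0.4484
−0.114·log₂(0.114) = 0.3571
−0.205·log₂(0.205) = 0.4687
−0.068·log₂(0.068) = 0.2637
−0.220·log₂(0.220) = 0.4806
Sum ≈ 2.6409 → 2.641 bits.

2.641 bits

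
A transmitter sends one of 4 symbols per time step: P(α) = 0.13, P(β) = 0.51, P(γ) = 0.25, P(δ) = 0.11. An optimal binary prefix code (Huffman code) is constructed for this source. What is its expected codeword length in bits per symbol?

1.73 bits/symbol

Repeatedly combine the two least-probable nodes; the expected code length is the sum of the merged weights.
merge 11/100 + 13/100 → 6/25
merge 6/25 + 1/4 → 49/100
merge 49/100 + 51/100 → 1
L = 6/25 + 49/100 + 1 = 173/100 = 1.73 bits/symbol.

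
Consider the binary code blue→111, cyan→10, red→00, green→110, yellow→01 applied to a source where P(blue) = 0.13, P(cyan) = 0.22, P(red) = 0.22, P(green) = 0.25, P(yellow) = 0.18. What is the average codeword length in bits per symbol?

2.38 bits/symbol

L̄ = Σ pᵢ·ℓᵢ = 0.13·3 + 0.22·2 + 0.22·2 + 0.25·3 + 0.18·2 = 2.38 bits/symbol.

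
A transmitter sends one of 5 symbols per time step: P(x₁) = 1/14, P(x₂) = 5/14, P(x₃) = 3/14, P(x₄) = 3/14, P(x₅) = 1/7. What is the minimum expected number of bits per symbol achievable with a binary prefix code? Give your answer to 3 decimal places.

Repeatedly combine the two least-probable nodes; the expected code length is the sum of the merged weights.
merge 1/14 + 1/7 → 3/14
merge 3/14 + 3/14 → 3/7
merge 3/14 + 5/14 → 4/7
merge 3/7 + 4/7 → 1
L = 3/14 + 3/7 + 4/7 + 1 = 31/14 ≈ 2.214 bits/symbol.

2.214 bits/symbol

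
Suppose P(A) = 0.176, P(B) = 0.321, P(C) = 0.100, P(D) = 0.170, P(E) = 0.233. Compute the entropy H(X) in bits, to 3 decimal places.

2.224 bits

H = −Σ pᵢ log₂ pᵢ.
−0.176·log₂(0.176) = 0.4411
−0.321·log₂(0.321) = 0.5262
−0.100·log₂(0.100) = 0.3322
−0.170·log₂(0.170) = 0.4346
−0.233·log₂(0.233) = 0.4897
Sum ≈ 2.2238 → 2.224 bits.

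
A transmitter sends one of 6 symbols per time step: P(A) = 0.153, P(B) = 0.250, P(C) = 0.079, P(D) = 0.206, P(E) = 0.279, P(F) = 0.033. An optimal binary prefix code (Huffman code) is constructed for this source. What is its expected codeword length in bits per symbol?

Repeatedly combine the two least-probable nodes; the expected code length is the sum of the merged weights.
merge 33/1000 + 79/1000 → 14/125
merge 14/125 + 153/1000 → 53/200
merge 103/500 + 1/4 → 57/125
merge 53/200 + 279/1000 → 68/125
merge 57/125 + 68/125 → 1
L = 14/125 + 53/200 + 57/125 + 68/125 + 1 = 2377/1000 = 2.377 bits/symbol.

2.377 bits/symbol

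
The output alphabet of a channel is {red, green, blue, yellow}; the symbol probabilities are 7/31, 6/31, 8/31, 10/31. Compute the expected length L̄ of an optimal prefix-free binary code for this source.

Repeatedly combine the two least-probable nodes; the expected code length is the sum of the merged weights.
merge 6/31 + 7/31 → 13/31
merge 8/31 + 10/31 → 18/31
merge 13/31 + 18/31 → 1
L = 13/31 + 18/31 + 1 = 2 bits/symbol.

2 bits/symbol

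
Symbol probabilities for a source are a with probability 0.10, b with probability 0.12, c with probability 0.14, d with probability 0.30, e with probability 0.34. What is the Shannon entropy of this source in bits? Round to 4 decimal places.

H = −Σ pᵢ log₂ pᵢ.
−0.10·log₂(0.10) = 0.3322
−0.12·log₂(0.12) = 0.3671
−0.14·log₂(0.14) = 0.3971
−0.30·log₂(0.30) = 0.5211
−0.34·log₂(0.34) = 0.5292
Sum ≈ 2.1466 → 2.1466 bits.

2.1466 bits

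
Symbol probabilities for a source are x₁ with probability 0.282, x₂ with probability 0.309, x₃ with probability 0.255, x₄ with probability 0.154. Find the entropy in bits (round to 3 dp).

H = −Σ pᵢ log₂ pᵢ.
−0.282·log₂(0.282) = 0.5150
−0.309·log₂(0.309) = 0.5235
−0.255·log₂(0.255) = 0.5027
−0.154·log₂(0.154) = 0.4156
Sum ≈ 1.9569 → 1.957 bits.

1.957 bits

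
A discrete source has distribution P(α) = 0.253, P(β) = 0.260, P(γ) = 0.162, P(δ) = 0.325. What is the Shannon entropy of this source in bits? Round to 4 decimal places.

1.9593 bits

H = −Σ pᵢ log₂ pᵢ.
−0.253·log₂(0.253) = 0.5016
−0.260·log₂(0.260) = 0.5053
−0.162·log₂(0.162) = 0.4254
−0.325·log₂(0.325) = 0.5270
Sum ≈ 1.9593 → 1.9593 bits.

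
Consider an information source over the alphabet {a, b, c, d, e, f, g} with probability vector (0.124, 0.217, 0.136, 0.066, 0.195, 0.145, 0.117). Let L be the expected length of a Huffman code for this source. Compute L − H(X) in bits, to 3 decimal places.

Entropy H = −Σ p log₂ p ≈ 2.7280 bits.
Huffman merges: 33/500+117/1000→183/1000; 31/250+17/125→13/50; 29/200+183/1000→41/125; 39/200+217/1000→103/250; 13/50+41/125→147/250; 103/250+147/250→1. L = 2771/1000 ≈ 2.7710.
L − H = 2.7710 − 2.7280 = 0.043 bits.

0.043 bits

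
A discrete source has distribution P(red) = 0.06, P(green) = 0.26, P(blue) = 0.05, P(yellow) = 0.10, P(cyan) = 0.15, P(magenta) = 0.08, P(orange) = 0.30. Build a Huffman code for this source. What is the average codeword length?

2.55 bits/symbol

Repeatedly combine the two least-probable nodes; the expected code length is the sum of the merged weights.
merge 1/20 + 3/50 → 11/100
merge 2/25 + 1/10 → 9/50
merge 11/100 + 3/20 → 13/50
merge 9/50 + 13/50 → 11/25
merge 13/50 + 3/10 → 14/25
merge 11/25 + 14/25 → 1
L = 11/100 + 9/50 + 13/50 + 11/25 + 14/25 + 1 = 51/20 = 2.55 bits/symbol.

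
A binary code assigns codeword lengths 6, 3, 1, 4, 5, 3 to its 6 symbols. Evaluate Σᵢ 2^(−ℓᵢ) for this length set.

0.859375

With common denominator 2^6 = 64: Σ 2^(−ℓᵢ) = 1/64 + 8/64 + 32/64 + 4/64 + 2/64 + 8/64 = 55/64 = 0.859375.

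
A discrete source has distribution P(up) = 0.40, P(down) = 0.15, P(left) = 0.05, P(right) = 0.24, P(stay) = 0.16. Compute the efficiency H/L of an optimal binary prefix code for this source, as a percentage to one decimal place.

Entropy H = −Σ p log₂ p ≈ 2.0726 bits.
Huffman merges: 1/20+3/20→1/5; 4/25+1/5→9/25; 6/25+9/25→3/5; 2/5+3/5→1. L = 54/25 ≈ 2.1600.
Efficiency = H/L = 2.0726/2.1600 = 96.0%.

96.0%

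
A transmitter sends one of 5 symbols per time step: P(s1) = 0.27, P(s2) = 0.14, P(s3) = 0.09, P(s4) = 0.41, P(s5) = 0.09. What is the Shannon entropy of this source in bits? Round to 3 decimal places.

2.060 bits

H = −Σ pᵢ log₂ pᵢ.
−0.27·log₂(0.27) = 0.5100
−0.14·log₂(0.14) = 0.3971
−0.09·log₂(0.09) = 0.3127
−0.41·log₂(0.41) = 0.5274
−0.09·log₂(0.09) = 0.3127
Sum ≈ 2.0598 → 2.060 bits.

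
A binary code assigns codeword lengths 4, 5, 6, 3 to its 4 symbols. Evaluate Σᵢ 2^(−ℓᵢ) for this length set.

0.234375

With common denominator 2^6 = 64: Σ 2^(−ℓᵢ) = 4/64 + 2/64 + 1/64 + 8/64 = 15/64 = 0.234375.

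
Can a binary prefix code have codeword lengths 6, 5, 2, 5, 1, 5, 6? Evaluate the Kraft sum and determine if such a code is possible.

With common denominator 2^6 = 64: Σ 2^(−ℓᵢ) = 1/64 + 2/64 + 16/64 + 2/64 + 32/64 + 2/64 + 1/64 = 56/64 = 0.875.
Kraft's inequality requires Σ ≤ 1; here Σ = 0.875 ≤ 1, so such a prefix code exists.

0.875; yes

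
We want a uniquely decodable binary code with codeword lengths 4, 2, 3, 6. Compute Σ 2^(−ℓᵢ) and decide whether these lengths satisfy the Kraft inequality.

With common denominator 2^6 = 64: Σ 2^(−ℓᵢ) = 4/64 + 16/64 + 8/64 + 1/64 = 29/64 = 0.453125.
Kraft's inequality requires Σ ≤ 1; here Σ = 0.453125 ≤ 1, so such a prefix code exists.

0.453125; yes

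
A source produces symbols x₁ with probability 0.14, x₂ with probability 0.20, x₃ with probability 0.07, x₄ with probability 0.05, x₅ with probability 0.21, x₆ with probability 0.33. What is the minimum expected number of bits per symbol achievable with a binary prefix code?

2.38 bits/symbol

Repeatedly combine the two least-probable nodes; the expected code length is the sum of the merged weights.
merge 1/20 + 7/100 → 3/25
merge 3/25 + 7/50 → 13/50
merge 1/5 + 21/100 → 41/100
merge 13/50 + 33/100 → 59/100
merge 41/100 + 59/100 → 1
L = 3/25 + 13/50 + 41/100 + 59/100 + 1 = 119/50 = 2.38 bits/symbol.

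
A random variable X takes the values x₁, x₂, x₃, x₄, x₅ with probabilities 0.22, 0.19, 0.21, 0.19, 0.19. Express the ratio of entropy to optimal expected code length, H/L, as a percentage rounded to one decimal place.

Entropy H = −Σ p log₂ p ≈ 2.3191 bits.
Huffman merges: 19/100+19/100→19/50; 19/100+21/100→2/5; 11/50+19/50→3/5; 2/5+3/5→1. L = 119/50 ≈ 2.3800.
Efficiency = H/L = 2.3191/2.3800 = 97.4%.

97.4%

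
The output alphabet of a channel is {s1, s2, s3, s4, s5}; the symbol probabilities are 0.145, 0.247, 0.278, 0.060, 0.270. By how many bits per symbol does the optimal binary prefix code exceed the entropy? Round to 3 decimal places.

0.036 bits

Entropy H = −Σ p log₂ p ≈ 2.1692 bits.
Huffman merges: 3/50+29/200→41/200; 41/200+247/1000→113/250; 27/100+139/500→137/250; 113/250+137/250→1. L = 441/200 ≈ 2.2050.
L − H = 2.2050 − 2.1692 = 0.036 bits.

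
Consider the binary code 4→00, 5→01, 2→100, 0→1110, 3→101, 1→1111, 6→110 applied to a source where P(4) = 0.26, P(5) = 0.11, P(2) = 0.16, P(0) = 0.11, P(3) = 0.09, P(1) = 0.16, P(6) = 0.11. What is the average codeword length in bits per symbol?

L̄ = Σ pᵢ·ℓᵢ = 0.26·2 + 0.11·2 + 0.16·3 + 0.11·4 + 0.09·3 + 0.16·4 + 0.11·3 = 2.9 bits/symbol.

2.9 bits/symbol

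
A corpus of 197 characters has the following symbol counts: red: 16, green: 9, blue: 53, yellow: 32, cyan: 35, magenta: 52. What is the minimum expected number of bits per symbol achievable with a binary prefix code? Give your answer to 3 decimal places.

Probabilities are the counts divided by 197.
Repeatedly combine the two least-probable nodes; the expected code length is the sum of the merged weights.
merge 9/197 + 16/197 → 25/197
merge 25/197 + 32/197 → 57/197
merge 35/197 + 52/197 → 87/197
merge 53/197 + 57/197 → 110/197
merge 87/197 + 110/197 → 1
L = 25/197 + 57/197 + 87/197 + 110/197 + 1 = 476/197 ≈ 2.416 bits/symbol.

2.416 bits/symbol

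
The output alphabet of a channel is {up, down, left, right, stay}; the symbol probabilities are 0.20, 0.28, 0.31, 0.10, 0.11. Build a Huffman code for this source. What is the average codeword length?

2.21 bits/symbol

Repeatedly combine the two least-probable nodes; the expected code length is the sum of the merged weights.
merge 1/10 + 11/100 → 21/100
merge 1/5 + 21/100 → 41/100
merge 7/25 + 31/100 → 59/100
merge 41/100 + 59/100 → 1
L = 21/100 + 41/100 + 59/100 + 1 = 221/100 = 2.21 bits/symbol.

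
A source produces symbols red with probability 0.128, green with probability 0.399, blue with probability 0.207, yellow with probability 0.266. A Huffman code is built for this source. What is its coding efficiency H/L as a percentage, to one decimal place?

Entropy H = −Σ p log₂ p ≈ 1.8871 bits.
Huffman merges: 16/125+207/1000→67/200; 133/500+67/200→601/1000; 399/1000+601/1000→1. L = 242/125 ≈ 1.9360.
Efficiency = H/L = 1.8871/1.9360 = 97.5%.

97.5%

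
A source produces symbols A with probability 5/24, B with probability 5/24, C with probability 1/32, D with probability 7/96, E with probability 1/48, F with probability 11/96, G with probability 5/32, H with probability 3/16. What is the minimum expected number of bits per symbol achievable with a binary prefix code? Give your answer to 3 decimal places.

Repeatedly combine the two least-probable nodes; the expected code length is the sum of the merged weights.
merge 1/48 + 1/32 → 5/96
merge 5/96 + 7/96 → 1/8
merge 11/96 + 1/8 → 23/96
merge 5/32 + 3/16 → 11/32
merge 5/24 + 5/24 → 5/12
merge 23/96 + 11/32 → 7/12
merge 5/12 + 7/12 → 1
L = 5/96 + 1/8 + 23/96 + 11/32 + 5/12 + 7/12 + 1 = 265/96 ≈ 2.760 bits/symbol.

2.760 bits/symbol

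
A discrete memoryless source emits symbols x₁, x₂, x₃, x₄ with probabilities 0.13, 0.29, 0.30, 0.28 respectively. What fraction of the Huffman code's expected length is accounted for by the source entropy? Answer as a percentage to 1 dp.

Entropy H = −Σ p log₂ p ≈ 1.9359 bits.
Huffman merges: 13/100+7/25→41/100; 29/100+3/10→59/100; 41/100+59/100→1. L = 2 ≈ 2.0000.
Efficiency = H/L = 1.9359/2.0000 = 96.8%.

96.8%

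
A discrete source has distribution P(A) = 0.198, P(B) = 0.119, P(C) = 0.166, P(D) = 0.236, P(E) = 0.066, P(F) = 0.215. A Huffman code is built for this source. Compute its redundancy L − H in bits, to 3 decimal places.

0.051 bits

Entropy H = −Σ p log₂ p ≈ 2.4853 bits.
Huffman merges: 33/500+119/1000→37/200; 83/500+37/200→351/1000; 99/500+43/200→413/1000; 59/250+351/1000→587/1000; 413/1000+587/1000→1. L = 317/125 ≈ 2.5360.
L − H = 2.5360 − 2.4853 = 0.051 bits.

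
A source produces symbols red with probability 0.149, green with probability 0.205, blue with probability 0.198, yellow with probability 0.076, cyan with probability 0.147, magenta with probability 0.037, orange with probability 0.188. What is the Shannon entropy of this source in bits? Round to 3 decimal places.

H = −Σ pᵢ log₂ pᵢ.
−0.149·log₂(0.149) = 0.4092
−0.205·log₂(0.205) = 0.4687
−0.198·log₂(0.198) = 0.4626
−0.076·log₂(0.076) = 0.2826
−0.147·log₂(0.147) = 0.4066
−0.037·log₂(0.037) = 0.1760
−0.188·log₂(0.188) = 0.4533
Sum ≈ 2.6590 → 2.659 bits.

2.659 bits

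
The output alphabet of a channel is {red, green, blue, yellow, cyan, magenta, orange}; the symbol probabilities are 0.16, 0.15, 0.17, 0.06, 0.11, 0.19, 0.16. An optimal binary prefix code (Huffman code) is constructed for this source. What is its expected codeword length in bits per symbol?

Repeatedly combine the two least-probable nodes; the expected code length is the sum of the merged weights.
merge 3/50 + 11/100 → 17/100
merge 3/20 + 4/25 → 31/100
merge 4/25 + 17/100 → 33/100
merge 17/100 + 19/100 → 9/25
merge 31/100 + 33/100 → 16/25
merge 9/25 + 16/25 → 1
L = 17/100 + 31/100 + 33/100 + 9/25 + 16/25 + 1 = 281/100 = 2.81 bits/symbol.

2.81 bits/symbol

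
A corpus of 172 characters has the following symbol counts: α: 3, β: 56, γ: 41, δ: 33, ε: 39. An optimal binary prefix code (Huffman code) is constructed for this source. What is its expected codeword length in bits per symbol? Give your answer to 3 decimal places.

2.209 bits/symbol

Probabilities are the counts divided by 172.
Repeatedly combine the two least-probable nodes; the expected code length is the sum of the merged weights.
merge 3/172 + 33/172 → 9/43
merge 9/43 + 39/172 → 75/172
merge 41/172 + 14/43 → 97/172
merge 75/172 + 97/172 → 1
L = 9/43 + 75/172 + 97/172 + 1 = 95/43 ≈ 2.209 bits/symbol.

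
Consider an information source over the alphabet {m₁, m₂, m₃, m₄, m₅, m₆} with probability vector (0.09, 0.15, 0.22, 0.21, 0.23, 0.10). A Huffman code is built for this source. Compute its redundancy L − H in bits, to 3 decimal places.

Entropy H = −Σ p log₂ p ≈ 2.4965 bits.
Huffman merges: 9/100+1/10→19/100; 3/20+19/100→17/50; 21/100+11/50→43/100; 23/100+17/50→57/100; 43/100+57/100→1. L = 253/100 ≈ 2.5300.
L − H = 2.5300 − 2.4965 = 0.034 bits.

0.034 bits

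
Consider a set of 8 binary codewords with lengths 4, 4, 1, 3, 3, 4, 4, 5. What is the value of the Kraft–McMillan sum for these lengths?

With common denominator 2^5 = 32: Σ 2^(−ℓᵢ) = 2/32 + 2/32 + 16/32 + 4/32 + 4/32 + 2/32 + 2/32 + 1/32 = 33/32 = 1.03125.

1.03125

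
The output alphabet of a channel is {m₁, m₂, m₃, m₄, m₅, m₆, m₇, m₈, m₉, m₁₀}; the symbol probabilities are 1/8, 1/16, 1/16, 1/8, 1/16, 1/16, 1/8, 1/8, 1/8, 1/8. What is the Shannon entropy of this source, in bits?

3.25 bits

Each probability is a power of 1/2, so log₂(1/p) is an integer.
H = Σ p·log₂(1/p) = 1/8·3 + 1/16·4 + 1/16·4 + 1/8·3 + 1/16·4 + 1/16·4 + 1/8·3 + 1/8·3 + 1/8·3 + 1/8·3 = 3.25 bits.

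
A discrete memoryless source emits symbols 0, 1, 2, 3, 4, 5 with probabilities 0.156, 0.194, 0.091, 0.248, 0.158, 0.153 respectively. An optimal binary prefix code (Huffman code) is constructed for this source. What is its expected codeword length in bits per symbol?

2.558 bits/symbol

Repeatedly combine the two least-probable nodes; the expected code length is the sum of the merged weights.
merge 91/1000 + 153/1000 → 61/250
merge 39/250 + 79/500 → 157/500
merge 97/500 + 61/250 → 219/500
merge 31/125 + 157/500 → 281/500
merge 219/500 + 281/500 → 1
L = 61/250 + 157/500 + 219/500 + 281/500 + 1 = 1279/500 = 2.558 bits/symbol.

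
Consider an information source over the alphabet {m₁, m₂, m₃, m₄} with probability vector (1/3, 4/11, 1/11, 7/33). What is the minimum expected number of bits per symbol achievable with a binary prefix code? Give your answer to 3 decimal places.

Repeatedly combine the two least-probable nodes; the expected code length is the sum of the merged weights.
merge 1/11 + 7/33 → 10/33
merge 10/33 + 1/3 → 7/11
merge 4/11 + 7/11 → 1
L = 10/33 + 7/11 + 1 = 64/33 ≈ 1.939 bits/symbol.

1.939 bits/symbol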